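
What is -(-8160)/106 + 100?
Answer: 9380/53 ≈ 176.98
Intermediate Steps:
-(-8160)/106 + 100 = -102*(-40/53) + 100 = 4080/53 + 100 = 9380/53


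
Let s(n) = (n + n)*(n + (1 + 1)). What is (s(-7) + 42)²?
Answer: 12544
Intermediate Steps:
s(n) = 2*n*(2 + n) (s(n) = (2*n)*(n + 2) = (2*n)*(2 + n) = 2*n*(2 + n))
(s(-7) + 42)² = (2*(-7)*(2 - 7) + 42)² = (2*(-7)*(-5) + 42)² = (70 + 42)² = 112² = 12544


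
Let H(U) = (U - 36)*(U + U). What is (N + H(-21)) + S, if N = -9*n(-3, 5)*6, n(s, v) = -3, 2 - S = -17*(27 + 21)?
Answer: 3374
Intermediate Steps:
S = 818 (S = 2 - (-17)*(27 + 21) = 2 - (-17)*48 = 2 - 1*(-816) = 2 + 816 = 818)
H(U) = 2*U*(-36 + U) (H(U) = (-36 + U)*(2*U) = 2*U*(-36 + U))
N = 162 (N = -9*(-3)*6 = 27*6 = 162)
(N + H(-21)) + S = (162 + 2*(-21)*(-36 - 21)) + 818 = (162 + 2*(-21)*(-57)) + 818 = (162 + 2394) + 818 = 2556 + 818 = 3374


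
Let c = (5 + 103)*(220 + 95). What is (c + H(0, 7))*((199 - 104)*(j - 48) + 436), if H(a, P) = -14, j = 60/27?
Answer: -1197555296/9 ≈ -1.3306e+8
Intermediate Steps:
j = 20/9 (j = 60*(1/27) = 20/9 ≈ 2.2222)
c = 34020 (c = 108*315 = 34020)
(c + H(0, 7))*((199 - 104)*(j - 48) + 436) = (34020 - 14)*((199 - 104)*(20/9 - 48) + 436) = 34006*(95*(-412/9) + 436) = 34006*(-39140/9 + 436) = 34006*(-35216/9) = -1197555296/9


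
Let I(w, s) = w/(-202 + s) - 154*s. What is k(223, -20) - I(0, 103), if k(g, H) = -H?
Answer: 15882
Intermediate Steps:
I(w, s) = -154*s + w/(-202 + s) (I(w, s) = w/(-202 + s) - 154*s = -154*s + w/(-202 + s))
k(223, -20) - I(0, 103) = -1*(-20) - (0 - 154*103² + 31108*103)/(-202 + 103) = 20 - (0 - 154*10609 + 3204124)/(-99) = 20 - (-1)*(0 - 1633786 + 3204124)/99 = 20 - (-1)*1570338/99 = 20 - 1*(-15862) = 20 + 15862 = 15882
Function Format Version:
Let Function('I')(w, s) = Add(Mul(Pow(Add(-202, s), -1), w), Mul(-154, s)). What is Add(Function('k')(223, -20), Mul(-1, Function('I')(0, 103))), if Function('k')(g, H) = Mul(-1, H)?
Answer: 15882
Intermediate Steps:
Function('I')(w, s) = Add(Mul(-154, s), Mul(w, Pow(Add(-202, s), -1))) (Function('I')(w, s) = Add(Mul(w, Pow(Add(-202, s), -1)), Mul(-154, s)) = Add(Mul(-154, s), Mul(w, Pow(Add(-202, s), -1))))
Add(Function('k')(223, -20), Mul(-1, Function('I')(0, 103))) = Add(Mul(-1, -20), Mul(-1, Mul(Pow(Add(-202, 103), -1), Add(0, Mul(-154, Pow(103, 2)), Mul(31108, 103))))) = Add(20, Mul(-1, Mul(Pow(-99, -1), Add(0, Mul(-154, 10609), 3204124)))) = Add(20, Mul(-1, Mul(Rational(-1, 99), Add(0, -1633786, 3204124)))) = Add(20, Mul(-1, Mul(Rational(-1, 99), 1570338))) = Add(20, Mul(-1, -15862)) = Add(20, 15862) = 15882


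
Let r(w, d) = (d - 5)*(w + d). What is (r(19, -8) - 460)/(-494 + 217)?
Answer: 603/277 ≈ 2.1769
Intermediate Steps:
r(w, d) = (-5 + d)*(d + w)
(r(19, -8) - 460)/(-494 + 217) = (((-8)² - 5*(-8) - 5*19 - 8*19) - 460)/(-494 + 217) = ((64 + 40 - 95 - 152) - 460)/(-277) = (-143 - 460)*(-1/277) = -603*(-1/277) = 603/277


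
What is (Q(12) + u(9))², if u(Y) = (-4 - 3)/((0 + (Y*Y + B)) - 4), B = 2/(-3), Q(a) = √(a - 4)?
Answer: 419969/52441 - 84*√2/229 ≈ 7.4897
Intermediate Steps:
Q(a) = √(-4 + a)
B = -⅔ (B = 2*(-⅓) = -⅔ ≈ -0.66667)
u(Y) = -7/(-14/3 + Y²) (u(Y) = (-4 - 3)/((0 + (Y*Y - ⅔)) - 4) = -7/((0 + (Y² - ⅔)) - 4) = -7/((0 + (-⅔ + Y²)) - 4) = -7/((-⅔ + Y²) - 4) = -7/(-14/3 + Y²))
(Q(12) + u(9))² = (√(-4 + 12) - 21/(-14 + 3*9²))² = (√8 - 21/(-14 + 3*81))² = (2*√2 - 21/(-14 + 243))² = (2*√2 - 21/229)² = (-21/229 + 2*√2)²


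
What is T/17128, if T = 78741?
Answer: 78741/17128 ≈ 4.5972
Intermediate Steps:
T/17128 = 78741/17128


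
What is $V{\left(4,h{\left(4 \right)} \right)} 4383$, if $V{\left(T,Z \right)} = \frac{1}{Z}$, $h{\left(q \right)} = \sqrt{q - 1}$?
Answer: $1461 \sqrt{3} \approx 2530.5$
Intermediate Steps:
$h{\left(q \right)} = \sqrt{-1 + q}$
$V{\left(4,h{\left(4 \right)} \right)} 4383 = \frac{1}{\sqrt{-1 + 4}} \cdot 4383 = \frac{1}{\sqrt{3}} \cdot 4383 = \frac{\sqrt{3}}{3} \cdot 4383 = 1461 \sqrt{3}$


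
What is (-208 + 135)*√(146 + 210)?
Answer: -146*√89 ≈ -1377.4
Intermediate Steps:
(-208 + 135)*√(146 + 210) = -146*√89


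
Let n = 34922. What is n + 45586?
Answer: 80508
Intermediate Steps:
n + 45586 = 34922 + 45586 = 80508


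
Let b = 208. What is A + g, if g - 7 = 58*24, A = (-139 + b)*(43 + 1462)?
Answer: 105244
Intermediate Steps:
A = 103845 (A = (-139 + 208)*(43 + 1462) = 69*1505 = 103845)
g = 1399 (g = 7 + 58*24 = 7 + 1392 = 1399)
A + g = 103845 + 1399 = 105244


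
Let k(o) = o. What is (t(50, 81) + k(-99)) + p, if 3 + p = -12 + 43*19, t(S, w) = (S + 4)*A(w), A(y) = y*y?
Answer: 354997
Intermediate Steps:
A(y) = y²
t(S, w) = w²*(4 + S) (t(S, w) = (S + 4)*w² = (4 + S)*w² = w²*(4 + S))
p = 802 (p = -3 + (-12 + 43*19) = -3 + (-12 + 817) = -3 + 805 = 802)
(t(50, 81) + k(-99)) + p = (81²*(4 + 50) - 99) + 802 = (6561*54 - 99) + 802 = (354294 - 99) + 802 = 354195 + 802 = 354997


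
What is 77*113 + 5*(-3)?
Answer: 8686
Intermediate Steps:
77*113 + 5*(-3) = 8701 - 15 = 8686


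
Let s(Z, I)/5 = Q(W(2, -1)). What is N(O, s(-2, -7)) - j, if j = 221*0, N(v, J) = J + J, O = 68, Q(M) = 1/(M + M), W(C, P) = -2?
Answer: -5/2 ≈ -2.5000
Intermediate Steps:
Q(M) = 1/(2*M)
s(Z, I) = -5/4 (s(Z, I) = 5*((1/2)/(-2)) = 5*((1/2)*(-1/2)) = 5*(-1/4) = -5/4)
N(v, J) = 2*J
j = 0
N(O, s(-2, -7)) - j = 2*(-5/4) - 1*0 = -5/2 + 0 = -5/2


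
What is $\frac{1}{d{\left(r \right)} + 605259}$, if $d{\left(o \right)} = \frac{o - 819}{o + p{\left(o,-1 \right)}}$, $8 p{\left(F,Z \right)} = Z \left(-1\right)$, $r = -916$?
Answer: $\frac{7327}{4434746573} \approx 1.6522 \cdot 10^{-6}$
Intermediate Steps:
$p{\left(F,Z \right)} = - \frac{Z}{8}$ ($p{\left(F,Z \right)} = \frac{Z \left(-1\right)}{8} = \frac{\left(-1\right) Z}{8} = - \frac{Z}{8}$)
$d{\left(o \right)} = \frac{-819 + o}{\frac{1}{8} + o}$ ($d{\left(o \right)} = \frac{o - 819}{o - - \frac{1}{8}} = \frac{-819 + o}{o + \frac{1}{8}} = \frac{-819 + o}{\frac{1}{8} + o}$)
$\frac{1}{d{\left(r \right)} + 605259} = \frac{1}{\frac{8 \left(-819 - 916\right)}{1 + 8 \left(-916\right)} + 605259} = \frac{1}{8 \frac{1}{1 - 7328} \left(-1735\right) + 605259} = \frac{1}{8 \frac{1}{-7327} \left(-1735\right) + 605259} = \frac{1}{8 \left(- \frac{1}{7327}\right) \left(-1735\right) + 605259} = \frac{1}{\frac{13880}{7327} + 605259} = \frac{1}{\frac{4434746573}{7327}} = \frac{7327}{4434746573}$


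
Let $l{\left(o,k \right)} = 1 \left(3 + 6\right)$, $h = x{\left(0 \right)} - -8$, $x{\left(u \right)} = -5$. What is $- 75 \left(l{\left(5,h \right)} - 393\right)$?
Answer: $28800$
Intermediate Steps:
$h = 3$ ($h = -5 - -8 = -5 + 8 = 3$)
$l{\left(o,k \right)} = 9$ ($l{\left(o,k \right)} = 1 \cdot 9 = 9$)
$- 75 \left(l{\left(5,h \right)} - 393\right) = - 75 \left(9 - 393\right) = \left(-75\right) \left(-384\right) = 28800$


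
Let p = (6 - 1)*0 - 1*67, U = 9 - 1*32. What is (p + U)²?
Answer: 8100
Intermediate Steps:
U = -23 (U = 9 - 32 = -23)
p = -67 (p = 5*0 - 67 = 0 - 67 = -67)
(p + U)² = (-67 - 23)² = (-90)² = 8100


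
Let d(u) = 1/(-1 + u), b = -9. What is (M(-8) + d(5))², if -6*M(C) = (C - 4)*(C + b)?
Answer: 18225/16 ≈ 1139.1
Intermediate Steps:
M(C) = -(-9 + C)*(-4 + C)/6 (M(C) = -(C - 4)*(C - 9)/6 = -(-4 + C)*(-9 + C)/6 = -(-9 + C)*(-4 + C)/6)
(M(-8) + d(5))² = ((-6 - ⅙*(-8)² + (13/6)*(-8)) + 1/(-1 + 5))² = ((-6 - ⅙*64 - 52/3) + 1/4)² = ((-6 - 32/3 - 52/3) + ¼)² = (-34 + ¼)² = (-135/4)² = 18225/16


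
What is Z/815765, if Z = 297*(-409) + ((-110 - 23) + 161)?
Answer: -24289/163153 ≈ -0.14887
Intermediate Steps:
Z = -121445 (Z = -121473 + (-133 + 161) = -121473 + 28 = -121445)
Z/815765 = -121445/815765 = -121445*1/815765 = -24289/163153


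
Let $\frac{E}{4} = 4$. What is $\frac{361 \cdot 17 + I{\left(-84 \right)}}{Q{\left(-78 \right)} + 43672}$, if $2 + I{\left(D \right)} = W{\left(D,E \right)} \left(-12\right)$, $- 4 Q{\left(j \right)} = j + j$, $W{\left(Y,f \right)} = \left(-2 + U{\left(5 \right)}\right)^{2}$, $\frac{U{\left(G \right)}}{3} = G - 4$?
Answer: $\frac{6123}{43711} \approx 0.14008$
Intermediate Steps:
$E = 16$ ($E = 4 \cdot 4 = 16$)
$U{\left(G \right)} = -12 + 3 G$ ($U{\left(G \right)} = 3 \left(G - 4\right) = 3 \left(-4 + G\right) = -12 + 3 G$)
$W{\left(Y,f \right)} = 1$ ($W{\left(Y,f \right)} = \left(-2 + \left(-12 + 3 \cdot 5\right)\right)^{2} = \left(-2 + \left(-12 + 15\right)\right)^{2} = \left(-2 + 3\right)^{2} = 1^{2} = 1$)
$Q{\left(j \right)} = - \frac{j}{2}$ ($Q{\left(j \right)} = - \frac{j + j}{4} = - \frac{2 j}{4} = - \frac{j}{2}$)
$I{\left(D \right)} = -14$ ($I{\left(D \right)} = -2 + 1 \left(-12\right) = -2 - 12 = -14$)
$\frac{361 \cdot 17 + I{\left(-84 \right)}}{Q{\left(-78 \right)} + 43672} = \frac{361 \cdot 17 - 14}{\left(- \frac{1}{2}\right) \left(-78\right) + 43672} = \frac{6137 - 14}{39 + 43672} = \frac{6123}{43711}$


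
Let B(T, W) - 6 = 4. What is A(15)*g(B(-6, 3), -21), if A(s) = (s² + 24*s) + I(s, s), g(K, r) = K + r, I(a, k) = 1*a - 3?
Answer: -6567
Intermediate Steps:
B(T, W) = 10 (B(T, W) = 6 + 4 = 10)
I(a, k) = -3 + a (I(a, k) = a - 3 = -3 + a)
A(s) = -3 + s² + 25*s (A(s) = (s² + 24*s) + (-3 + s) = -3 + s² + 25*s)
A(15)*g(B(-6, 3), -21) = (-3 + 15² + 25*15)*(10 - 21) = (-3 + 225 + 375)*(-11) = 597*(-11) = -6567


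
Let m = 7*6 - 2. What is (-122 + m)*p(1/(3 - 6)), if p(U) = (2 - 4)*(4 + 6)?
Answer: 1640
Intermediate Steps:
p(U) = -20 (p(U) = -2*10 = -20)
m = 40 (m = 42 - 2 = 40)
(-122 + m)*p(1/(3 - 6)) = (-122 + 40)*(-20) = -82*(-20) = 1640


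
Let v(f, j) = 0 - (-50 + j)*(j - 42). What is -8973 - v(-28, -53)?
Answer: 812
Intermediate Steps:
v(f, j) = -(-50 + j)*(-42 + j) (v(f, j) = 0 - (-50 + j)*(-42 + j) = -(-50 + j)*(-42 + j))
-8973 - v(-28, -53) = -8973 - (-2100 - 1*(-53)² + 92*(-53)) = -8973 - (-2100 - 1*2809 - 4876) = -8973 - (-2100 - 2809 - 4876) = -8973 - 1*(-9785) = -8973 + 9785 = 812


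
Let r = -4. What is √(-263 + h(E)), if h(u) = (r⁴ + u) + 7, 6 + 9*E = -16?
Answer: I*√22/3 ≈ 1.5635*I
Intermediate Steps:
E = -22/9 (E = -⅔ + (⅑)*(-16) = -⅔ - 16/9 = -22/9 ≈ -2.4444)
h(u) = 263 + u (h(u) = ((-4)⁴ + u) + 7 = (256 + u) + 7 = 263 + u)
√(-263 + h(E)) = √(-263 + (263 - 22/9)) = √(-263 + 2345/9) = √(-22/9) = I*√22/3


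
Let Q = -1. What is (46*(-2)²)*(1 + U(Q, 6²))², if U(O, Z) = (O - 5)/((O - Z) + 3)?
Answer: 73600/289 ≈ 254.67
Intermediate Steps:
U(O, Z) = (-5 + O)/(3 + O - Z)
(46*(-2)²)*(1 + U(Q, 6²))² = (46*(-2)²)*(1 + (-5 - 1)/(3 - 1 - 1*6²))² = (46*4)*(1 - 6/(3 - 1 - 1*36))² = 184*(1 - 6/(3 - 1 - 36))² = 184*(1 - 6/(-34))² = 184*(1 - 1/34*(-6))² = 184*(1 + 3/17)² = 184*(20/17)² = 184*(400/289) = 73600/289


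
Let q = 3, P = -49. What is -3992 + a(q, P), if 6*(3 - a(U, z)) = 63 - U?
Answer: -3999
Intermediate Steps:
a(U, z) = -15/2 + U/6 (a(U, z) = 3 - (63 - U)/6 = 3 + (-21/2 + U/6) = -15/2 + U/6)
-3992 + a(q, P) = -3992 + (-15/2 + (⅙)*3) = -3992 + (-15/2 + ½) = -3992 - 7 = -3999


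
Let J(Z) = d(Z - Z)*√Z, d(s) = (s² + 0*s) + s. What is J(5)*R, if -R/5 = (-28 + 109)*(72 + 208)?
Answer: 0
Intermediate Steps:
d(s) = s + s² (d(s) = (s² + 0) + s = s² + s = s + s²)
R = -113400 (R = -5*(-28 + 109)*(72 + 208) = -405*280 = -5*22680 = -113400)
J(Z) = 0 (J(Z) = ((Z - Z)*(1 + (Z - Z)))*√Z = (0*(1 + 0))*√Z = (0*1)*√Z = 0*√Z = 0)
J(5)*R = 0*(-113400) = 0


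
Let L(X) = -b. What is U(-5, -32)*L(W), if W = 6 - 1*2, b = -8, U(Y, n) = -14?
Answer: -112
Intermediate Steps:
W = 4 (W = 6 - 2 = 4)
L(X) = 8 (L(X) = -1*(-8) = 8)
U(-5, -32)*L(W) = -14*8 = -112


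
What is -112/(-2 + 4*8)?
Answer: -56/15 ≈ -3.7333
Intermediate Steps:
-112/(-2 + 4*8) = -112/(-2 + 32) = -112/30 = -112*1/30 = -56/15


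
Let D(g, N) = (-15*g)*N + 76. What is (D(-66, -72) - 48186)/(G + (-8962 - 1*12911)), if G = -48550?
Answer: 119390/70423 ≈ 1.6953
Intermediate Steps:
D(g, N) = 76 - 15*N*g (D(g, N) = -15*N*g + 76 = 76 - 15*N*g)
(D(-66, -72) - 48186)/(G + (-8962 - 1*12911)) = ((76 - 15*(-72)*(-66)) - 48186)/(-48550 + (-8962 - 1*12911)) = ((76 - 71280) - 48186)/(-48550 + (-8962 - 12911)) = (-71204 - 48186)/(-48550 - 21873) = -119390/(-70423) = -119390*(-1/70423) = 119390/70423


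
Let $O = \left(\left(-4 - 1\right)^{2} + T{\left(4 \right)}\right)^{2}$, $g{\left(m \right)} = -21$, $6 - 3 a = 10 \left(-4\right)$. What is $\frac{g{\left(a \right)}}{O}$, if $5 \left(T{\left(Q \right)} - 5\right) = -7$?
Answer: $- \frac{525}{20449} \approx -0.025674$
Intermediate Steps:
$a = \frac{46}{3}$ ($a = 2 - \frac{10 \left(-4\right)}{3} = 2 - - \frac{40}{3} = 2 + \frac{40}{3} = \frac{46}{3} \approx 15.333$)
$T{\left(Q \right)} = \frac{18}{5}$ ($T{\left(Q \right)} = 5 + \frac{1}{5} \left(-7\right) = 5 - \frac{7}{5} = \frac{18}{5}$)
$O = \frac{20449}{25}$ ($O = \left(\left(-4 - 1\right)^{2} + \frac{18}{5}\right)^{2} = \left(\left(-5\right)^{2} + \frac{18}{5}\right)^{2} = \left(25 + \frac{18}{5}\right)^{2} = \left(\frac{143}{5}\right)^{2} = \frac{20449}{25} \approx 817.96$)
$\frac{g{\left(a \right)}}{O} = - \frac{21}{\frac{20449}{25}} = \left(-21\right) \frac{25}{20449} = - \frac{525}{20449}$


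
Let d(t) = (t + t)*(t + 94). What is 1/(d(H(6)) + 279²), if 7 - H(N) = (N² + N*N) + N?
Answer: 1/74575 ≈ 1.3409e-5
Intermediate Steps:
H(N) = 7 - N - 2*N² (H(N) = 7 - ((N² + N*N) + N) = 7 - ((N² + N²) + N) = 7 - (2*N² + N) = 7 - (N + 2*N²) = 7 + (-N - 2*N²) = 7 - N - 2*N²)
d(t) = 2*t*(94 + t) (d(t) = (2*t)*(94 + t) = 2*t*(94 + t))
1/(d(H(6)) + 279²) = 1/(2*(7 - 1*6 - 2*6²)*(94 + (7 - 1*6 - 2*6²)) + 279²) = 1/(2*(7 - 6 - 2*36)*(94 + (7 - 6 - 2*36)) + 77841) = 1/(2*(7 - 6 - 72)*(94 + (7 - 6 - 72)) + 77841) = 1/(2*(-71)*(94 - 71) + 77841) = 1/(2*(-71)*23 + 77841) = 1/(-3266 + 77841) = 1/74575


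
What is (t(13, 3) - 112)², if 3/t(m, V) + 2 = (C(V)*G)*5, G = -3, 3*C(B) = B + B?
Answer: 12866569/1024 ≈ 12565.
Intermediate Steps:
C(B) = 2*B/3 (C(B) = (B + B)/3 = (2*B)/3 = 2*B/3)
t(m, V) = 3/(-2 - 10*V) (t(m, V) = 3/(-2 + ((2*V/3)*(-3))*5) = 3/(-2 - 2*V*5) = 3/(-2 - 10*V))
(t(13, 3) - 112)² = (-3/(2 + 10*3) - 112)² = (-3/(2 + 30) - 112)² = (-3/32 - 112)² = (-3587/32)² = 12866569/1024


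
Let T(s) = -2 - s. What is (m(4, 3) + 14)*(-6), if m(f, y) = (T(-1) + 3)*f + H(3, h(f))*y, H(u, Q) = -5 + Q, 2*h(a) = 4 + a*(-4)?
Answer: 66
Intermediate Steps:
h(a) = 2 - 2*a (h(a) = (4 + a*(-4))/2 = (4 - 4*a)/2 = 2 - 2*a)
m(f, y) = 2*f + y*(-3 - 2*f) (m(f, y) = ((-2 - 1*(-1)) + 3)*f + (-5 + (2 - 2*f))*y = ((-2 + 1) + 3)*f + (-3 - 2*f)*y = (-1 + 3)*f + y*(-3 - 2*f) = 2*f + y*(-3 - 2*f))
(m(4, 3) + 14)*(-6) = ((2*4 - 1*3*(3 + 2*4)) + 14)*(-6) = ((8 - 1*3*(3 + 8)) + 14)*(-6) = ((8 - 1*3*11) + 14)*(-6) = ((8 - 33) + 14)*(-6) = (-25 + 14)*(-6) = -11*(-6) = 66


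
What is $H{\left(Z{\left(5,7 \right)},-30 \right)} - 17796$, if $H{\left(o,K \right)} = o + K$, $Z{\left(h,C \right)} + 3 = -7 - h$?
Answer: $-17841$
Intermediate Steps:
$Z{\left(h,C \right)} = -10 - h$ ($Z{\left(h,C \right)} = -3 - \left(7 + h\right) = -10 - h$)
$H{\left(o,K \right)} = K + o$
$H{\left(Z{\left(5,7 \right)},-30 \right)} - 17796 = \left(-30 - 15\right) - 17796 = -45 - 17796 = -17841$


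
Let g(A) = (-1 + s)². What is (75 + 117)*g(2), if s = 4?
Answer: 1728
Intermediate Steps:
g(A) = 9 (g(A) = (-1 + 4)² = 3² = 9)
(75 + 117)*g(2) = (75 + 117)*9 = 192*9 = 1728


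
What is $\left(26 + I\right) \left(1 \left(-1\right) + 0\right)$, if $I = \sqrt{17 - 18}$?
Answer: $-26 - i \approx -26.0 - 1.0 i$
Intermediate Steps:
$I = i$ ($I = \sqrt{-1} = i \approx 1.0 i$)
$\left(26 + I\right) \left(1 \left(-1\right) + 0\right) = \left(26 + i\right) \left(1 \left(-1\right) + 0\right) = \left(26 + i\right) \left(-1 + 0\right) = \left(26 + i\right) \left(-1\right) = -26 - i$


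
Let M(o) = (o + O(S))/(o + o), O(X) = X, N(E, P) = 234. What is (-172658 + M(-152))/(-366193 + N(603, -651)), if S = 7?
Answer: 52487887/111251536 ≈ 0.47179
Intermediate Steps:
M(o) = (7 + o)/(2*o) (M(o) = (o + 7)/(o + o) = (7 + o)/((2*o)) = (7 + o)*(1/(2*o)) = (7 + o)/(2*o))
(-172658 + M(-152))/(-366193 + N(603, -651)) = (-172658 + (½)*(7 - 152)/(-152))/(-366193 + 234) = (-172658 + (½)*(-1/152)*(-145))/(-365959) = (-172658 + 145/304)*(-1/365959) = -52487887/304*(-1/365959) = 52487887/111251536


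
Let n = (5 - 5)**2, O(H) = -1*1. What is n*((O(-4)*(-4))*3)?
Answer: 0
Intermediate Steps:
O(H) = -1
n = 0 (n = 0**2 = 0)
n*((O(-4)*(-4))*3) = 0*(-1*(-4)*3) = 0*(4*3) = 0*12 = 0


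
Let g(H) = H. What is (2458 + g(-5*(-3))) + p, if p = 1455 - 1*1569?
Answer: 2359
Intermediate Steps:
p = -114 (p = 1455 - 1569 = -114)
(2458 + g(-5*(-3))) + p = (2458 - 5*(-3)) - 114 = (2458 + 15) - 114 = 2473 - 114 = 2359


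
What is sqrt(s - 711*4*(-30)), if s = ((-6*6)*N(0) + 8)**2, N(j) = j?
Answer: 2*sqrt(21346) ≈ 292.21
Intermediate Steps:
s = 64 (s = (-6*6*0 + 8)**2 = (-36*0 + 8)**2 = (0 + 8)**2 = 8**2 = 64)
sqrt(s - 711*4*(-30)) = sqrt(64 - 711*4*(-30)) = sqrt(64 - 79*36*(-30)) = sqrt(64 - 2844*(-30)) = sqrt(64 + 85320) = sqrt(85384) = 2*sqrt(21346)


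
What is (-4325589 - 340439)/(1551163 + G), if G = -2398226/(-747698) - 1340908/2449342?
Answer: -152593123242358358/50727773757297361 ≈ -3.0081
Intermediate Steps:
G = 173981479911/65406004097 (G = -2398226*(-1/747698) - 1340908*1/2449342 = 1199113/373849 - 670454/1224671 = 173981479911/65406004097 ≈ 2.6600)
(-4325589 - 340439)/(1551163 + G) = (-4325589 - 340439)/(1551163 + 173981479911/65406004097) = -4666028/101455547514594722/65406004097 = -4666028*65406004097/101455547514594722 = -152593123242358358/50727773757297361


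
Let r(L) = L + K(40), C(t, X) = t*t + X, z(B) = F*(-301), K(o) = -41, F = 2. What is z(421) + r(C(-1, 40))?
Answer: -602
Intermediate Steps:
z(B) = -602 (z(B) = 2*(-301) = -602)
C(t, X) = X + t² (C(t, X) = t² + X = X + t²)
r(L) = -41 + L (r(L) = L - 41 = -41 + L)
z(421) + r(C(-1, 40)) = -602 + (-41 + (40 + (-1)²)) = -602 + (-41 + (40 + 1)) = -602 + (-41 + 41) = -602 + 0 = -602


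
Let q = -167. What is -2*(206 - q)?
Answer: -746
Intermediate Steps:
-2*(206 - q) = -2*(206 - 1*(-167)) = -2*(206 + 167) = -2*373 = -746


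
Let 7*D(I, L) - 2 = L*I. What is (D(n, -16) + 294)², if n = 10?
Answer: 3610000/49 ≈ 73674.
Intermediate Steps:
D(I, L) = 2/7 + I*L/7 (D(I, L) = 2/7 + (L*I)/7 = 2/7 + (I*L)/7 = 2/7 + I*L/7)
(D(n, -16) + 294)² = ((2/7 + (⅐)*10*(-16)) + 294)² = ((2/7 - 160/7) + 294)² = (-158/7 + 294)² = (1900/7)² = 3610000/49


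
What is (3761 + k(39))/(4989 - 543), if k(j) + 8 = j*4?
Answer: 1303/1482 ≈ 0.87922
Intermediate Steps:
k(j) = -8 + 4*j (k(j) = -8 + j*4 = -8 + 4*j)
(3761 + k(39))/(4989 - 543) = (3761 + (-8 + 4*39))/(4989 - 543) = (3761 + (-8 + 156))/4446 = (3761 + 148)*(1/4446) = 3909*(1/4446) = 1303/1482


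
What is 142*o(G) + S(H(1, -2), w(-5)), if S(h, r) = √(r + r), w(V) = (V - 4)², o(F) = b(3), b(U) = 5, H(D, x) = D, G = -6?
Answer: 710 + 9*√2 ≈ 722.73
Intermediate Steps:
o(F) = 5
w(V) = (-4 + V)²
S(h, r) = √2*√r (S(h, r) = √(2*r) = √2*√r)
142*o(G) + S(H(1, -2), w(-5)) = 142*5 + √2*√((-4 - 5)²) = 710 + √2*√((-9)²) = 710 + √2*√81 = 710 + √2*9 = 710 + 9*√2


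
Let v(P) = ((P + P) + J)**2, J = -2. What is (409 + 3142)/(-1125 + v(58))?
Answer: 3551/11871 ≈ 0.29913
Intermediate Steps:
v(P) = (-2 + 2*P)**2 (v(P) = ((P + P) - 2)**2 = (2*P - 2)**2 = (-2 + 2*P)**2)
(409 + 3142)/(-1125 + v(58)) = (409 + 3142)/(-1125 + 4*(-1 + 58)**2) = 3551/(-1125 + 4*57**2) = 3551/(-1125 + 4*3249) = 3551/(-1125 + 12996) = 3551/11871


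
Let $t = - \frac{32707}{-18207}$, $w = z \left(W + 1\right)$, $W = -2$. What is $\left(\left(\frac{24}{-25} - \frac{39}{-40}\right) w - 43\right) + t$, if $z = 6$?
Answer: $- \frac{75183263}{1820700} \approx -41.294$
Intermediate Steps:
$w = -6$ ($w = 6 \left(-2 + 1\right) = 6 \left(-1\right) = -6$)
$t = \frac{32707}{18207}$ ($t = \left(-32707\right) \left(- \frac{1}{18207}\right) = \frac{32707}{18207} \approx 1.7964$)
$\left(\left(\frac{24}{-25} - \frac{39}{-40}\right) w - 43\right) + t = \left(\left(\frac{24}{-25} - \frac{39}{-40}\right) \left(-6\right) - 43\right) + \frac{32707}{18207} = \left(\left(24 \left(- \frac{1}{25}\right) - - \frac{39}{40}\right) \left(-6\right) - 43\right) + \frac{32707}{18207} = \left(\left(- \frac{24}{25} + \frac{39}{40}\right) \left(-6\right) - 43\right) + \frac{32707}{18207} = \left(\frac{3}{200} \left(-6\right) - 43\right) + \frac{32707}{18207} = \left(- \frac{9}{100} - 43\right) + \frac{32707}{18207} = - \frac{4309}{100} + \frac{32707}{18207} = - \frac{75183263}{1820700}$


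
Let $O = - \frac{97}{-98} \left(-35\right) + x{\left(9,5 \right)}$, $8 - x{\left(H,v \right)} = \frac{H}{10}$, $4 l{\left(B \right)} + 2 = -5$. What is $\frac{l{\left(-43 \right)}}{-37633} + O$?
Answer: $- \frac{145112603}{5268620} \approx -27.543$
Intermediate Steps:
$l{\left(B \right)} = - \frac{7}{4}$ ($l{\left(B \right)} = - \frac{1}{2} + \frac{1}{4} \left(-5\right) = - \frac{1}{2} - \frac{5}{4} = - \frac{7}{4}$)
$x{\left(H,v \right)} = 8 - \frac{H}{10}$
$O = - \frac{964}{35}$ ($O = - \frac{97}{-98} \left(-35\right) + \left(8 - \frac{9}{10}\right) = \left(-97\right) \left(- \frac{1}{98}\right) \left(-35\right) + \left(8 - \frac{9}{10}\right) = \frac{97}{98} \left(-35\right) + \frac{71}{10} = - \frac{485}{14} + \frac{71}{10} = - \frac{964}{35} \approx -27.543$)
$\frac{l{\left(-43 \right)}}{-37633} + O = - \frac{7}{4 \left(-37633\right)} - \frac{964}{35} = \left(- \frac{7}{4}\right) \left(- \frac{1}{37633}\right) - \frac{964}{35} = \frac{7}{150532} - \frac{964}{35} = - \frac{145112603}{5268620}$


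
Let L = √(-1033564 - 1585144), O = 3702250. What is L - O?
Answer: -3702250 + 2*I*√654677 ≈ -3.7022e+6 + 1618.2*I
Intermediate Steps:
L = 2*I*√654677 (L = √(-2618708) = 2*I*√654677 ≈ 1618.2*I)
L - O = 2*I*√654677 - 1*3702250 = 2*I*√654677 - 3702250 = -3702250 + 2*I*√654677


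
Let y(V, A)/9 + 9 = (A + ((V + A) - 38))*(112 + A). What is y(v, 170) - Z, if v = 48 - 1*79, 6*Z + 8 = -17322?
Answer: 2071816/3 ≈ 6.9061e+5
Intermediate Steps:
Z = -8665/3 (Z = -4/3 + (1/6)*(-17322) = -4/3 - 2887 = -8665/3 ≈ -2888.3)
v = -31 (v = 48 - 79 = -31)
y(V, A) = -81 + 9*(112 + A)*(-38 + V + 2*A) (y(V, A) = -81 + 9*((A + ((V + A) - 38))*(112 + A)) = -81 + 9*((A + ((A + V) - 38))*(112 + A)) = -81 + 9*((A + (-38 + A + V))*(112 + A)) = -81 + 9*((-38 + V + 2*A)*(112 + A)) = -81 + 9*((112 + A)*(-38 + V + 2*A)) = -81 + 9*(112 + A)*(-38 + V + 2*A))
y(v, 170) - Z = (-38385 + 18*170**2 + 1008*(-31) + 1674*170 + 9*170*(-31)) - 1*(-8665/3) = (-38385 + 18*28900 - 31248 + 284580 - 47430) + 8665/3 = (-38385 + 520200 - 31248 + 284580 - 47430) + 8665/3 = 687717 + 8665/3 = 2071816/3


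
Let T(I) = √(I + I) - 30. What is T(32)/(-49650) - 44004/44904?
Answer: -90992113/92895150 ≈ -0.97951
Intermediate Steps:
T(I) = -30 + √2*√I (T(I) = √(2*I) - 30 = √2*√I - 30 = -30 + √2*√I)
T(32)/(-49650) - 44004/44904 = (-30 + √2*√32)/(-49650) - 44004/44904 = (-30 + √2*(4*√2))*(-1/49650) - 44004*1/44904 = (-30 + 8)*(-1/49650) - 3667/3742 = -22*(-1/49650) - 3667/3742 = 11/24825 - 3667/3742 = -90992113/92895150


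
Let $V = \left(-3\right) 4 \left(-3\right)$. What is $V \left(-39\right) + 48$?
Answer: $-1356$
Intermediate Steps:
$V = 36$ ($V = \left(-12\right) \left(-3\right) = 36$)
$V \left(-39\right) + 48 = 36 \left(-39\right) + 48 = -1404 + 48 = -1356$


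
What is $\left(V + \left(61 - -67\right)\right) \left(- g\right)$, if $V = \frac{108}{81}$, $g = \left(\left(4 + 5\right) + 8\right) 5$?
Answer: $- \frac{32980}{3} \approx -10993.0$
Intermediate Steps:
$g = 85$ ($g = \left(9 + 8\right) 5 = 17 \cdot 5 = 85$)
$V = \frac{4}{3}$ ($V = 108 \cdot \frac{1}{81} = \frac{4}{3} \approx 1.3333$)
$\left(V + \left(61 - -67\right)\right) \left(- g\right) = \left(\frac{4}{3} + \left(61 - -67\right)\right) \left(\left(-1\right) 85\right) = \left(\frac{4}{3} + \left(61 + 67\right)\right) \left(-85\right) = \left(\frac{4}{3} + 128\right) \left(-85\right) = \frac{388}{3} \left(-85\right) = - \frac{32980}{3}$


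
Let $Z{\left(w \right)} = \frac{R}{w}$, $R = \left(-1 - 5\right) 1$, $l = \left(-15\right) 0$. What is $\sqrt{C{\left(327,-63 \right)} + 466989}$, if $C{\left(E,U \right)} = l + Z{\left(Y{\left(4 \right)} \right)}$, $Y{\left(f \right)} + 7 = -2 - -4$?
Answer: $\frac{3 \sqrt{1297195}}{5} \approx 683.37$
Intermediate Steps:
$Y{\left(f \right)} = -5$ ($Y{\left(f \right)} = -7 - -2 = -7 + \left(-2 + 4\right) = -7 + 2 = -5$)
$l = 0$
$R = -6$ ($R = \left(-6\right) 1 = -6$)
$Z{\left(w \right)} = - \frac{6}{w}$
$C{\left(E,U \right)} = \frac{6}{5}$ ($C{\left(E,U \right)} = 0 - \frac{6}{-5} = 0 - - \frac{6}{5} = 0 + \frac{6}{5} = \frac{6}{5}$)
$\sqrt{C{\left(327,-63 \right)} + 466989} = \sqrt{\frac{6}{5} + 466989} = \sqrt{\frac{2334951}{5}} = \frac{3 \sqrt{1297195}}{5}$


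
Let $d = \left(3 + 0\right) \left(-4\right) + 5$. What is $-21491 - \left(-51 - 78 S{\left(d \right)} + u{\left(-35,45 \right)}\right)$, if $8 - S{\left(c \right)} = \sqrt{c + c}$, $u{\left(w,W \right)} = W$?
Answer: $-20861 - 78 i \sqrt{14} \approx -20861.0 - 291.85 i$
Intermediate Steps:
$d = -7$ ($d = 3 \left(-4\right) + 5 = -12 + 5 = -7$)
$S{\left(c \right)} = 8 - \sqrt{2} \sqrt{c}$ ($S{\left(c \right)} = 8 - \sqrt{c + c} = 8 - \sqrt{2 c} = 8 - \sqrt{2} \sqrt{c}$)
$-21491 - \left(-51 - 78 S{\left(d \right)} + u{\left(-35,45 \right)}\right) = -21491 + \left(\left(\left(33 - -18\right) + 78 \left(8 - \sqrt{2} \sqrt{-7}\right)\right) - 45\right) = -21491 - \left(-6 - 78 \left(8 - \sqrt{2} i \sqrt{7}\right)\right) = -21491 - \left(-6 - 78 \left(8 - i \sqrt{14}\right)\right) = -21491 + \left(\left(51 + \left(624 - 78 i \sqrt{14}\right)\right) - 45\right) = -21491 + \left(\left(675 - 78 i \sqrt{14}\right) - 45\right) = -21491 + \left(630 - 78 i \sqrt{14}\right) = -20861 - 78 i \sqrt{14}$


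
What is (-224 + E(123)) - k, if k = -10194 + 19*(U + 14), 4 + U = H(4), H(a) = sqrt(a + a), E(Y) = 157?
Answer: 9937 - 38*sqrt(2) ≈ 9883.3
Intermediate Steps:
H(a) = sqrt(2)*sqrt(a) (H(a) = sqrt(2*a) = sqrt(2)*sqrt(a))
U = -4 + 2*sqrt(2) (U = -4 + sqrt(2)*sqrt(4) = -4 + sqrt(2)*2 = -4 + 2*sqrt(2) ≈ -1.1716)
k = -10004 + 38*sqrt(2) (k = -10194 + 19*((-4 + 2*sqrt(2)) + 14) = -10194 + 19*(10 + 2*sqrt(2)) = -10194 + (190 + 38*sqrt(2)) = -10004 + 38*sqrt(2) ≈ -9950.3)
(-224 + E(123)) - k = (-224 + 157) - (-10004 + 38*sqrt(2)) = -67 + (10004 - 38*sqrt(2)) = 9937 - 38*sqrt(2)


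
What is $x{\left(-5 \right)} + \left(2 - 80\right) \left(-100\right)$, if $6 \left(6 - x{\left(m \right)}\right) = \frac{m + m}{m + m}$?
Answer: $\frac{46835}{6} \approx 7805.8$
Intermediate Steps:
$x{\left(m \right)} = \frac{35}{6}$ ($x{\left(m \right)} = 6 - \frac{\left(m + m\right) \frac{1}{m + m}}{6} = 6 - \frac{2 m \frac{1}{2 m}}{6} = 6 - \frac{1}{6} = \frac{35}{6}$)
$x{\left(-5 \right)} + \left(2 - 80\right) \left(-100\right) = \frac{35}{6} + \left(2 - 80\right) \left(-100\right) = \frac{35}{6} - -7800 = \frac{35}{6} + 7800 = \frac{46835}{6}$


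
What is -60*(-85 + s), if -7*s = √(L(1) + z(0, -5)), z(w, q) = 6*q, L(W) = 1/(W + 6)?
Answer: 5100 + 60*I*√1463/49 ≈ 5100.0 + 46.836*I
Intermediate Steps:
L(W) = 1/(6 + W)
s = -I*√1463/49 (s = -√(1/(6 + 1) + 6*(-5))/7 = -√(1/7 - 30)/7 = -√(⅐ - 30)/7 = -I*√1463/49 ≈ -0.7806*I)
-60*(-85 + s) = -60*(-85 - I*√1463/49) = 5100 + 60*I*√1463/49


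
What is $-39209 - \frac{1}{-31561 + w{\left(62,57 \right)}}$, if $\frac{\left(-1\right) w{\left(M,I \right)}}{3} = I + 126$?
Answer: $- \frac{1259000989}{32110} \approx -39209.0$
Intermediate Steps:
$w{\left(M,I \right)} = -378 - 3 I$ ($w{\left(M,I \right)} = - 3 \left(I + 126\right) = - 3 \left(126 + I\right) = -378 - 3 I$)
$-39209 - \frac{1}{-31561 + w{\left(62,57 \right)}} = -39209 - \frac{1}{-31561 - 549} = -39209 - \frac{1}{-32110} = -39209 - - \frac{1}{32110} = -39209 + \frac{1}{32110} = - \frac{1259000989}{32110}$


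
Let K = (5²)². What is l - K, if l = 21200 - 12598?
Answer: 7977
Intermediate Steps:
K = 625 (K = 25² = 625)
l = 8602
l - K = 8602 - 1*625 = 8602 - 625 = 7977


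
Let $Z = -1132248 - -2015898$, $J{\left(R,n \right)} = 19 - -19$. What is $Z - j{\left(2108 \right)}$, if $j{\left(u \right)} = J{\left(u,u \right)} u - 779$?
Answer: $804325$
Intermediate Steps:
$J{\left(R,n \right)} = 38$ ($J{\left(R,n \right)} = 19 + 19 = 38$)
$j{\left(u \right)} = -779 + 38 u$ ($j{\left(u \right)} = 38 u - 779 = -779 + 38 u$)
$Z = 883650$ ($Z = -1132248 + 2015898 = 883650$)
$Z - j{\left(2108 \right)} = 883650 - \left(-779 + 38 \cdot 2108\right) = 883650 - \left(-779 + 80104\right) = 883650 - 79325 = 804325$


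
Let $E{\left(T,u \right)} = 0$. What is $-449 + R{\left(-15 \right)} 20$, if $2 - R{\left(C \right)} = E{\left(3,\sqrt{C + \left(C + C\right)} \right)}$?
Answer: $-409$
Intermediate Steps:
$R{\left(C \right)} = 2$ ($R{\left(C \right)} = 2 - 0 = 2 + 0 = 2$)
$-449 + R{\left(-15 \right)} 20 = -449 + 2 \cdot 20 = -449 + 40 = -409$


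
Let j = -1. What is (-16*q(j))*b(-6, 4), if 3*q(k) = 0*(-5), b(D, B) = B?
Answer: 0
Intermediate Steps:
q(k) = 0 (q(k) = (0*(-5))/3 = (⅓)*0 = 0)
(-16*q(j))*b(-6, 4) = -16*0*4 = 0*4 = 0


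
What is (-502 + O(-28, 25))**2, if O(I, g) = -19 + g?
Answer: 246016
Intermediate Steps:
(-502 + O(-28, 25))**2 = (-502 + (-19 + 25))**2 = (-502 + 6)**2 = (-496)**2 = 246016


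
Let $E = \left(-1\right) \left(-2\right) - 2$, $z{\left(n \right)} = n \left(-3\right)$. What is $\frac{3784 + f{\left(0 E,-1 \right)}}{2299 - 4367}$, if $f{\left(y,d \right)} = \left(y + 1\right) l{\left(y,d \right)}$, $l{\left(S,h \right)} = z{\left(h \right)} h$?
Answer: $- \frac{3781}{2068} \approx -1.8283$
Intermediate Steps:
$z{\left(n \right)} = - 3 n$
$E = 0$ ($E = 2 - 2 = 0$)
$l{\left(S,h \right)} = - 3 h^{2}$ ($l{\left(S,h \right)} = - 3 h h = - 3 h^{2}$)
$f{\left(y,d \right)} = - 3 d^{2} \left(1 + y\right)$ ($f{\left(y,d \right)} = \left(y + 1\right) \left(- 3 d^{2}\right) = \left(1 + y\right) \left(- 3 d^{2}\right) = - 3 d^{2} \left(1 + y\right)$)
$\frac{3784 + f{\left(0 E,-1 \right)}}{2299 - 4367} = \frac{3784 + 3 \left(-1\right)^{2} \left(-1 - 0 \cdot 0\right)}{2299 - 4367} = \frac{3784 + 3 \cdot 1 \left(-1 - 0\right)}{-2068} = \left(3784 + 3 \cdot 1 \left(-1 + 0\right)\right) \left(- \frac{1}{2068}\right) = \left(3784 + 3 \cdot 1 \left(-1\right)\right) \left(- \frac{1}{2068}\right) = \left(3784 - 3\right) \left(- \frac{1}{2068}\right) = 3781 \left(- \frac{1}{2068}\right) = - \frac{3781}{2068}$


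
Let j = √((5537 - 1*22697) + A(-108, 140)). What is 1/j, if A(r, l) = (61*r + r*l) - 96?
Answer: -I*√9741/19482 ≈ -0.005066*I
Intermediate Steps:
A(r, l) = -96 + 61*r + l*r (A(r, l) = (61*r + l*r) - 96 = -96 + 61*r + l*r)
j = 2*I*√9741 (j = √((5537 - 1*22697) + (-96 + 61*(-108) + 140*(-108))) = √((5537 - 22697) + (-96 - 6588 - 15120)) = √(-17160 - 21804) = √(-38964) = 2*I*√9741 ≈ 197.39*I)
1/j = 1/(2*I*√9741) = -I*√9741/19482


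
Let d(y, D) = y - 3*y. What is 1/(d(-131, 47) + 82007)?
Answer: 1/82269 ≈ 1.2155e-5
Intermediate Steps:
d(y, D) = -2*y
1/(d(-131, 47) + 82007) = 1/(-2*(-131) + 82007) = 1/(262 + 82007) = 1/82269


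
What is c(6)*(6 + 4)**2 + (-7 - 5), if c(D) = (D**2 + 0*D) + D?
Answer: 4188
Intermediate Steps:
c(D) = D + D**2 (c(D) = (D**2 + 0) + D = D**2 + D = D + D**2)
c(6)*(6 + 4)**2 + (-7 - 5) = (6*(1 + 6))*(6 + 4)**2 + (-7 - 5) = (6*7)*10**2 - 12 = 42*100 - 12 = 4200 - 12 = 4188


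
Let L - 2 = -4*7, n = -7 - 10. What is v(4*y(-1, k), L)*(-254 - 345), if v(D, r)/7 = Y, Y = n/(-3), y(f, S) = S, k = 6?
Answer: -71281/3 ≈ -23760.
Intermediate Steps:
n = -17
L = -26 (L = 2 - 4*7 = 2 - 28 = -26)
Y = 17/3 (Y = -17/(-3) = -17*(-⅓) = 17/3 ≈ 5.6667)
v(D, r) = 119/3 (v(D, r) = 7*(17/3) = 119/3)
v(4*y(-1, k), L)*(-254 - 345) = 119*(-254 - 345)/3 = (119/3)*(-599) = -71281/3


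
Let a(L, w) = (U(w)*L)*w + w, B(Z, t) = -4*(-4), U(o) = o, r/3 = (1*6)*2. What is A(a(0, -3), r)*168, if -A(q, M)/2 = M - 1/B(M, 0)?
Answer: -12075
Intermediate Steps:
r = 36 (r = 3*((1*6)*2) = 3*(6*2) = 3*12 = 36)
B(Z, t) = 16
a(L, w) = w + L*w² (a(L, w) = (w*L)*w + w = (L*w)*w + w = L*w² + w = w + L*w²)
A(q, M) = ⅛ - 2*M (A(q, M) = -2*(M - 1/16) = -2*(-1/16 + M) = ⅛ - 2*M)
A(a(0, -3), r)*168 = (⅛ - 2*36)*168 = (⅛ - 72)*168 = -575/8*168 = -12075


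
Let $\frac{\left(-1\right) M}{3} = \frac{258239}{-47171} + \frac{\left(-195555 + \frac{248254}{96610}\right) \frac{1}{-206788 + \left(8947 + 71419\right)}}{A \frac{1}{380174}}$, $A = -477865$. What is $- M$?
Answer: $- \frac{1384502007176775494163}{68827984690236724825} \approx -20.115$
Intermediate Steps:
$M = \frac{1384502007176775494163}{68827984690236724825}$ ($M = - 3 \left(\frac{258239}{-47171} + \frac{\left(-195555 + \frac{248254}{96610}\right) \frac{1}{-206788 + \left(8947 + 71419\right)}}{\left(-477865\right) \frac{1}{380174}}\right) = - 3 \left(258239 \left(- \frac{1}{47171}\right) + \frac{\left(-195555 + 248254 \cdot \frac{1}{96610}\right) \frac{1}{-206788 + 80366}}{\left(-477865\right) \frac{1}{380174}}\right) = - 3 \left(- \frac{258239}{47171} + \frac{\left(-195555 + \frac{124127}{48305}\right) \frac{1}{-126422}}{- \frac{477865}{380174}}\right) = - 3 \left(- \frac{258239}{47171} + \left(- \frac{9446160148}{48305}\right) \left(- \frac{1}{126422}\right) \left(- \frac{380174}{477865}\right)\right) = - 3 \left(- \frac{258239}{47171} + \frac{4723080074}{3053407355} \left(- \frac{380174}{477865}\right)\right) = - 3 \left(- \frac{258239}{47171} - \frac{1795592244052876}{1459116505697075}\right) = \left(-3\right) \left(- \frac{461500669058925164721}{68827984690236724825}\right) = \frac{1384502007176775494163}{68827984690236724825} \approx 20.115$)
$- M = \left(-1\right) \frac{1384502007176775494163}{68827984690236724825} = - \frac{1384502007176775494163}{68827984690236724825}$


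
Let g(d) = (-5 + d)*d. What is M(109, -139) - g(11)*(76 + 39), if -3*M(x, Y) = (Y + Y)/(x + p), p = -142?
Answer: -751688/99 ≈ -7592.8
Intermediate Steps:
g(d) = d*(-5 + d)
M(x, Y) = -2*Y/(3*(-142 + x)) (M(x, Y) = -(Y + Y)/(3*(x - 142)) = -2*Y/(3*(-142 + x)))
M(109, -139) - g(11)*(76 + 39) = -2*(-139)/(-426 + 3*109) - 11*(-5 + 11)*(76 + 39) = -2*(-139)/(-426 + 327) - 11*6*115 = -2*(-139)/(-99) - 66*115 = -2*(-139)*(-1/99) - 1*7590 = -278/99 - 7590 = -751688/99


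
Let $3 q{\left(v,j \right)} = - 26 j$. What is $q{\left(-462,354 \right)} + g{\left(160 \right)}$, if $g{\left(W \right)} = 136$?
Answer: $-2932$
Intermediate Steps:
$q{\left(v,j \right)} = - \frac{26 j}{3}$ ($q{\left(v,j \right)} = \frac{\left(-26\right) j}{3} = - \frac{26 j}{3}$)
$q{\left(-462,354 \right)} + g{\left(160 \right)} = \left(- \frac{26}{3}\right) 354 + 136 = -3068 + 136 = -2932$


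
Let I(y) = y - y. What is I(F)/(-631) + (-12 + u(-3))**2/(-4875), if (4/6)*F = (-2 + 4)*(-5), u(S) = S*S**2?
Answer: -39/125 ≈ -0.31200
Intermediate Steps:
u(S) = S**3
F = -15 (F = 3*((-2 + 4)*(-5))/2 = 3*(2*(-5))/2 = (3/2)*(-10) = -15)
I(y) = 0
I(F)/(-631) + (-12 + u(-3))**2/(-4875) = 0/(-631) + (-12 + (-3)**3)**2/(-4875) = 0*(-1/631) + (-12 - 27)**2*(-1/4875) = 0 + (-39)**2*(-1/4875) = 0 + 1521*(-1/4875) = 0 - 39/125 = -39/125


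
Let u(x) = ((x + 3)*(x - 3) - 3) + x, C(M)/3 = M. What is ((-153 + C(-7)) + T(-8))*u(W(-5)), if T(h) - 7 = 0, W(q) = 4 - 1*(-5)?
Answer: -13026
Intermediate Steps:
W(q) = 9 (W(q) = 4 + 5 = 9)
C(M) = 3*M
T(h) = 7 (T(h) = 7 + 0 = 7)
u(x) = -3 + x + (-3 + x)*(3 + x) (u(x) = ((3 + x)*(-3 + x) - 3) + x = ((-3 + x)*(3 + x) - 3) + x = (-3 + (-3 + x)*(3 + x)) + x = -3 + x + (-3 + x)*(3 + x))
((-153 + C(-7)) + T(-8))*u(W(-5)) = ((-153 + 3*(-7)) + 7)*(-12 + 9 + 9²) = ((-153 - 21) + 7)*(-12 + 9 + 81) = (-174 + 7)*78 = -167*78 = -13026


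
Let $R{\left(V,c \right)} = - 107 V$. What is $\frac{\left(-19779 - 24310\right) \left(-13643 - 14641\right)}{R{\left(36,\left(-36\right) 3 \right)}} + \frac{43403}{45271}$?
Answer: $- \frac{4704447569120}{14531991} \approx -3.2373 \cdot 10^{5}$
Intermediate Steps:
$\frac{\left(-19779 - 24310\right) \left(-13643 - 14641\right)}{R{\left(36,\left(-36\right) 3 \right)}} + \frac{43403}{45271} = \frac{\left(-19779 - 24310\right) \left(-13643 - 14641\right)}{\left(-107\right) 36} + \frac{43403}{45271} = \frac{\left(-44089\right) \left(-28284\right)}{-3852} + 43403 \cdot \frac{1}{45271} = 1247013276 \left(- \frac{1}{3852}\right) + \frac{43403}{45271} = - \frac{103917773}{321} + \frac{43403}{45271} = - \frac{4704447569120}{14531991}$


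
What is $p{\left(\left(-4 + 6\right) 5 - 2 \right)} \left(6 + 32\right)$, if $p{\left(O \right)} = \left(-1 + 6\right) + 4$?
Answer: $342$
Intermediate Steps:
$p{\left(O \right)} = 9$ ($p{\left(O \right)} = 5 + 4 = 9$)
$p{\left(\left(-4 + 6\right) 5 - 2 \right)} \left(6 + 32\right) = 9 \left(6 + 32\right) = 9 \cdot 38 = 342$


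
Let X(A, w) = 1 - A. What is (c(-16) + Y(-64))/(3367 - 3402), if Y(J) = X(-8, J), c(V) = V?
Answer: ⅕ ≈ 0.20000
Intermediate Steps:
Y(J) = 9 (Y(J) = 1 - 1*(-8) = 1 + 8 = 9)
(c(-16) + Y(-64))/(3367 - 3402) = (-16 + 9)/(3367 - 3402) = -7/(-35) = -7*(-1/35) = ⅕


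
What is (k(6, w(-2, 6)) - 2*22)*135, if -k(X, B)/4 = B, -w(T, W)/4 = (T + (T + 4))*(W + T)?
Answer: -5940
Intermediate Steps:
w(T, W) = -4*(4 + 2*T)*(T + W) (w(T, W) = -4*(T + (T + 4))*(W + T) = -4*(T + (4 + T))*(T + W) = -4*(4 + 2*T)*(T + W))
k(X, B) = -4*B
(k(6, w(-2, 6)) - 2*22)*135 = (-4*(-16*(-2) - 16*6 - 8*(-2)**2 - 8*(-2)*6) - 2*22)*135 = (-4*(32 - 96 - 8*4 + 96) - 44)*135 = (-4*(32 - 96 - 32 + 96) - 44)*135 = (-4*0 - 44)*135 = (0 - 44)*135 = -44*135 = -5940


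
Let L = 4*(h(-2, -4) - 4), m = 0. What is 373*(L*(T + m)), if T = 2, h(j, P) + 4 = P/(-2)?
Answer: -17904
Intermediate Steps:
h(j, P) = -4 - P/2 (h(j, P) = -4 + P/(-2) = -4 + P*(-½) = -4 - P/2)
L = -24 (L = 4*((-4 - ½*(-4)) - 4) = 4*((-4 + 2) - 4) = 4*(-2 - 4) = 4*(-6) = -24)
373*(L*(T + m)) = 373*(-24*(2 + 0)) = 373*(-24*2) = 373*(-48) = -17904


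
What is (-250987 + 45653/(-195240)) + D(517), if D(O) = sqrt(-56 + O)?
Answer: -49002747533/195240 + sqrt(461) ≈ -2.5097e+5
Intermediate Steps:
(-250987 + 45653/(-195240)) + D(517) = (-250987 + 45653/(-195240)) + sqrt(-56 + 517) = (-250987 + 45653*(-1/195240)) + sqrt(461) = (-250987 - 45653/195240) + sqrt(461) = -49002747533/195240 + sqrt(461)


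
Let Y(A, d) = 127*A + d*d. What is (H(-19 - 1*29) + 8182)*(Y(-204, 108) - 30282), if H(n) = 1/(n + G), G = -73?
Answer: -44081675046/121 ≈ -3.6431e+8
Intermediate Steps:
Y(A, d) = d² + 127*A (Y(A, d) = 127*A + d² = d² + 127*A)
H(n) = 1/(-73 + n) (H(n) = 1/(n - 73) = 1/(-73 + n))
(H(-19 - 1*29) + 8182)*(Y(-204, 108) - 30282) = (1/(-73 + (-19 - 1*29)) + 8182)*((108² + 127*(-204)) - 30282) = (1/(-73 + (-19 - 29)) + 8182)*((11664 - 25908) - 30282) = (1/(-73 - 48) + 8182)*(-14244 - 30282) = (1/(-121) + 8182)*(-44526) = (-1/121 + 8182)*(-44526) = (990021/121)*(-44526) = -44081675046/121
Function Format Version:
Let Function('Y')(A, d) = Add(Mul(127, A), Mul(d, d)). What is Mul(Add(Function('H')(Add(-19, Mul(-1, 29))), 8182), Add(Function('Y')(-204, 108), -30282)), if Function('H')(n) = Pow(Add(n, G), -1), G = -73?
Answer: Rational(-44081675046, 121) ≈ -3.6431e+8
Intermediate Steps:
Function('Y')(A, d) = Add(Pow(d, 2), Mul(127, A)) (Function('Y')(A, d) = Add(Mul(127, A), Pow(d, 2)) = Add(Pow(d, 2), Mul(127, A)))
Function('H')(n) = Pow(Add(-73, n), -1) (Function('H')(n) = Pow(Add(n, -73), -1) = Pow(Add(-73, n), -1))
Mul(Add(Function('H')(Add(-19, Mul(-1, 29))), 8182), Add(Function('Y')(-204, 108), -30282)) = Mul(Add(Pow(Add(-73, Add(-19, Mul(-1, 29))), -1), 8182), Add(Add(Pow(108, 2), Mul(127, -204)), -30282)) = Mul(Add(Pow(Add(-73, Add(-19, -29)), -1), 8182), Add(Add(11664, -25908), -30282)) = Mul(Add(Pow(Add(-73, -48), -1), 8182), Add(-14244, -30282)) = Mul(Add(Pow(-121, -1), 8182), -44526) = Mul(Add(Rational(-1, 121), 8182), -44526) = Mul(Rational(990021, 121), -44526) = Rational(-44081675046, 121)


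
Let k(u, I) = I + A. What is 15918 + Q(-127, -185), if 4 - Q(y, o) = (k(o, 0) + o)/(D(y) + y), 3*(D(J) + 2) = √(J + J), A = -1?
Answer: 2388450260/150023 - 558*I*√254/150023 ≈ 15921.0 - 0.059278*I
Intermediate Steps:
D(J) = -2 + √2*√J/3 (D(J) = -2 + √(J + J)/3 = -2 + √(2*J)/3 = -2 + (√2*√J)/3 = -2 + √2*√J/3)
k(u, I) = -1 + I (k(u, I) = I - 1 = -1 + I)
Q(y, o) = 4 - (-1 + o)/(-2 + y + √2*√y/3) (Q(y, o) = 4 - ((-1 + 0) + o)/((-2 + √2*√y/3) + y) = 4 - (-1 + o)/(-2 + y + √2*√y/3))
15918 + Q(-127, -185) = 15918 + (-21 - 3*(-185) + 12*(-127) + 4*√2*√(-127))/(-6 + 3*(-127) + √2*√(-127)) = 15918 + (-21 + 555 - 1524 + 4*√2*(I*√127))/(-6 - 381 + √2*(I*√127)) = 15918 + (-21 + 555 - 1524 + 4*I*√254)/(-6 - 381 + I*√254) = 15918 + (-990 + 4*I*√254)/(-387 + I*√254)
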